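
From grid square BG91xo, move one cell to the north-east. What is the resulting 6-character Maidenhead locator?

CG01ap

Longitude subsquare x = 23; +1 → 24, wraps to 0 = a, carry into square.
Longitude square 9; +1 → 10, wraps to 0, carry into field.
Longitude field B = 1; +1 → 2 = C.
Latitude subsquare o = 14; +1 → 15 = p.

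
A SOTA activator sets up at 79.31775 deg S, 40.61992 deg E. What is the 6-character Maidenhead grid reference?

LB00hq

Shift to the Maidenhead origin (180°W, 90°S): lon 220.6199, lat 10.6822.
Field (20°×10°, letters A–R): lon ⌊220.6199/20⌋ = 11 → L; lat ⌊10.6822/10⌋ = 1 → B.
Square (2°×1°, digits 0–9): lon ⌊0.6199/2⌋ = 0; lat ⌊0.6822/1⌋ = 0.
Subsquare (5′×2.5′, letters a–x): lon ⌊0.6199/0.0833333⌋ = 7 → h; lat ⌊0.6822/0.0416667⌋ = 16 → q.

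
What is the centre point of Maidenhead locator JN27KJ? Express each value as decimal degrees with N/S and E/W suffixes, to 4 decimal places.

Field J=9, N=13: +9·20° lon, +13·10° lat → SW at lon 0°, lat 40°.
Square 2, 7: +2·2° lon, +7·1° lat → SW at lon 4°, lat 47°.
Subsquare k=10, j=9: +10·0.0833333° lon, +9·0.0416667° lat → SW at lon 4.83333°, lat 47.375°.
Cell spans 0.0833333° lon × 0.0416667° lat. Centre is SW corner plus half of each.
latitude 47.3958° N, longitude 4.8750° E.

47.3958° N, 4.8750° E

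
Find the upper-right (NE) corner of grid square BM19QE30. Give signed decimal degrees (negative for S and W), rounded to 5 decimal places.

39.17083, -156.63333

Field B=1, M=12: +1·20° lon, +12·10° lat → SW at lon -160°, lat 30°.
Square 1, 9: +1·2° lon, +9·1° lat → SW at lon -158°, lat 39°.
Subsquare q=16, e=4: +16·0.0833333° lon, +4·0.0416667° lat → SW at lon -156.667°, lat 39.1667°.
Extended square 3, 0: +3·0.00833333° lon, +0·0.00416667° lat → SW at lon -156.642°, lat 39.1667°.
Cell spans 0.00833333° lon × 0.00416667° lat. NE corner is SW corner plus one full cell.
latitude 39.17083, longitude -156.63333.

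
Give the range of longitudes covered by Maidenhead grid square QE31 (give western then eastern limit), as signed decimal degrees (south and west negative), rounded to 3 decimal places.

146.000, 148.000

Field Q=16, E=4: +16·20° lon, +4·10° lat → SW at lon 140°, lat -50°.
Square 3, 1: +3·2° lon, +1·1° lat → SW at lon 146°, lat -49°.
Cell spans 2° lon × 1° lat.
west 146.000, east 148.000.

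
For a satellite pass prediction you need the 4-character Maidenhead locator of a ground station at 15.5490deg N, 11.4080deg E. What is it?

JK55

Add 180° to longitude and 90° to latitude: 191.41, 105.55.
Field: 191.41/20 → 9 → J, 105.55/10 → 10 → K; chars JK.
Square: 11.41/2 → 5, 5.55/1 → 5; chars 55.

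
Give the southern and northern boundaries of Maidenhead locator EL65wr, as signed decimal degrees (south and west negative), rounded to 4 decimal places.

Field E=4, L=11: +4·20° lon, +11·10° lat → SW at lon -100°, lat 20°.
Square 6, 5: +6·2° lon, +5·1° lat → SW at lon -88°, lat 25°.
Subsquare w=22, r=17: +22·0.0833333° lon, +17·0.0416667° lat → SW at lon -86.1667°, lat 25.7083°.
Cell spans 0.0833333° lon × 0.0416667° lat.
south 25.7083, north 25.7500.

25.7083, 25.7500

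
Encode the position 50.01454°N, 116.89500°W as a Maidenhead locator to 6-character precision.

DO10na

Add 180° to longitude and 90° to latitude: 63.1050, 140.0145.
Field: lon ⌊63.1050/20⌋ = 3 → D; lat ⌊140.0145/10⌋ = 14 → O.
Square: lon ⌊3.1050/2⌋ = 1; lat ⌊0.0145/1⌋ = 0.
Subsquare: lon ⌊1.1050/0.0833333⌋ = 13 → n; lat ⌊0.0145/0.0416667⌋ = 0 → a.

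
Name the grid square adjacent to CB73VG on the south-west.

CB73uf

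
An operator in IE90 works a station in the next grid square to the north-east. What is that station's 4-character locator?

Longitude square 9; +1 → 10, wraps to 0, carry into field.
Longitude field I = 8; +1 → 9 = J.
Latitude square 0; +1 → 1.

JE01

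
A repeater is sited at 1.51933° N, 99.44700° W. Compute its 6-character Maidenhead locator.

EJ01gm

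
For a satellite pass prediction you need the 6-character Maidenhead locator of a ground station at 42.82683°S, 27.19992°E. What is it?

KE37oe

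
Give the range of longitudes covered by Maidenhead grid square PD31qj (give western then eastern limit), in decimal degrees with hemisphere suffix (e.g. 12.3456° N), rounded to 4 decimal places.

127.3333° E, 127.4167° E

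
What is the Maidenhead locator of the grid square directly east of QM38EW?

Longitude subsquare e = 4; +1 → 5 = f.
The latitude characters are unchanged.

QM38fw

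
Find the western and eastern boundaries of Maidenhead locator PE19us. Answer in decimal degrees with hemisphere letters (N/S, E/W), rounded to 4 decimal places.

Field P=15, E=4: +15·20° lon, +4·10° lat → SW at lon 120°, lat -50°.
Square 1, 9: +1·2° lon, +9·1° lat → SW at lon 122°, lat -41°.
Subsquare u=20, s=18: +20·0.0833333° lon, +18·0.0416667° lat → SW at lon 123.667°, lat -40.25°.
Cell spans 0.0833333° lon × 0.0416667° lat.
west 123.6667° E, east 123.7500° E.

123.6667° E, 123.7500° E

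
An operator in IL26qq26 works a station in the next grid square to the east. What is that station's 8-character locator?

IL26qq36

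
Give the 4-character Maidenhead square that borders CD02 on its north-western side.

BD93

Longitude square 0; −1 → -1, wraps to 9, carry into field.
Longitude field C = 2; −1 → 1 = B.
Latitude square 2; +1 → 3.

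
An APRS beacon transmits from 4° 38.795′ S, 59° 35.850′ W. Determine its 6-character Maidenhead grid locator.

GI05ei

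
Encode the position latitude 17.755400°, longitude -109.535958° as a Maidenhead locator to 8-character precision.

DK57fs51

Add 180° to longitude and 90° to latitude: 70.46404, 107.75540.
Field: lon ⌊70.46404/20⌋ = 3 → D; lat ⌊107.75540/10⌋ = 10 → K.
Square: lon ⌊10.46404/2⌋ = 5; lat ⌊7.75540/1⌋ = 7.
Subsquare: lon ⌊0.46404/0.0833333⌋ = 5 → f; lat ⌊0.75540/0.0416667⌋ = 18 → s.
Extended square: lon ⌊0.04738/0.00833333⌋ = 5; lat ⌊0.00540/0.00416667⌋ = 1.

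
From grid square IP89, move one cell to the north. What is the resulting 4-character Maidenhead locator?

IQ80

Latitude square 9; +1 → 10, wraps to 0, carry into field.
Latitude field P = 15; +1 → 16 = Q.
The longitude characters are unchanged.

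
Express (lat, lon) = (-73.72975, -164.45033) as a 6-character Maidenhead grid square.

Offset from 180°W / 90°S: lon 15.5497°, lat 16.2703°.
Field (20°×10°, letters A–R): lon ⌊15.5497/20⌋ = 0 → A; lat ⌊16.2703/10⌋ = 1 → B.
Square (2°×1°, digits 0–9): lon ⌊15.5497/2⌋ = 7; lat ⌊6.2703/1⌋ = 6.
Subsquare (5′×2.5′, letters a–x): lon ⌊1.5497/0.0833333⌋ = 18 → s; lat ⌊0.2703/0.0416667⌋ = 6 → g.

AB76sg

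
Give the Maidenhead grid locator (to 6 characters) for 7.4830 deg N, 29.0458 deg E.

KJ47ml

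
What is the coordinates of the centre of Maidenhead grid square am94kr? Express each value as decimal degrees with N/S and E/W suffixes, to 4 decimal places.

34.7292° N, 161.1250° W

Field A=0, M=12: +0·20° lon, +12·10° lat → SW at lon -180°, lat 30°.
Square 9, 4: +9·2° lon, +4·1° lat → SW at lon -162°, lat 34°.
Subsquare k=10, r=17: +10·0.0833333° lon, +17·0.0416667° lat → SW at lon -161.167°, lat 34.7083°.
Cell spans 0.0833333° lon × 0.0416667° lat. Centre is SW corner plus half of each.
latitude 34.7292° N, longitude 161.1250° W.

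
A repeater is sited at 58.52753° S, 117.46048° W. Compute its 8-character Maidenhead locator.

DD11gl43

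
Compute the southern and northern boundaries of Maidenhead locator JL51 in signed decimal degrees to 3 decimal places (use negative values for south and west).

21.000, 22.000

Field J=9, L=11: +9·20° lon, +11·10° lat → SW at lon 0°, lat 20°.
Square 5, 1: +5·2° lon, +1·1° lat → SW at lon 10°, lat 21°.
Cell spans 2° lon × 1° lat.
south 21.000, north 22.000.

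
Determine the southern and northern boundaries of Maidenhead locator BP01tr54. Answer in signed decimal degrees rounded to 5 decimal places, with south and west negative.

61.72500, 61.72917

Field B=1, P=15: +1·20° lon, +15·10° lat → SW at lon -160°, lat 60°.
Square 0, 1: +0·2° lon, +1·1° lat → SW at lon -160°, lat 61°.
Subsquare t=19, r=17: +19·0.0833333° lon, +17·0.0416667° lat → SW at lon -158.417°, lat 61.7083°.
Extended square 5, 4: +5·0.00833333° lon, +4·0.00416667° lat → SW at lon -158.375°, lat 61.725°.
Cell spans 0.00833333° lon × 0.00416667° lat.
south 61.72500, north 61.72917.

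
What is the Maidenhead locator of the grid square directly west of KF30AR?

KF20xr

Longitude subsquare a = 0; −1 → -1, wraps to 23 = x, carry into square.
Longitude square 3; −1 → 2.
The latitude characters are unchanged.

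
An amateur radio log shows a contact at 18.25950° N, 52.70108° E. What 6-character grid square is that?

Offset from 180°W / 90°S: lon 232.7011°, lat 108.2595°.
Field (20°×10°, letters A–R): 232.7011/20 → 11 → L, 108.2595/10 → 10 → K; chars LK.
Square (2°×1°, digits 0–9): 12.7011/2 → 6, 8.2595/1 → 8; chars 68.
Subsquare (5′×2.5′, letters a–x): 0.7011/0.0833333 → 8 → i, 0.2595/0.0416667 → 6 → g; chars ig.

LK68ig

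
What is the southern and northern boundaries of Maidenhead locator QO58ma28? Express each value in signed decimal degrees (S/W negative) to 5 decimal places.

Field Q=16, O=14: +16·20° lon, +14·10° lat → SW at lon 140°, lat 50°.
Square 5, 8: +5·2° lon, +8·1° lat → SW at lon 150°, lat 58°.
Subsquare m=12, a=0: +12·0.0833333° lon, +0·0.0416667° lat → SW at lon 151°, lat 58°.
Extended square 2, 8: +2·0.00833333° lon, +8·0.00416667° lat → SW at lon 151.017°, lat 58.0333°.
Cell spans 0.00833333° lon × 0.00416667° lat.
south 58.03333, north 58.03750.

58.03333, 58.03750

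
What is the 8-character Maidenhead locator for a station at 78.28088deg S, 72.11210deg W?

Shift to the Maidenhead origin (180°W, 90°S): lon 107.88790, lat 11.71912.
Field: lon ⌊107.88790/20⌋ = 5 → F; lat ⌊11.71912/10⌋ = 1 → B.
Square: lon ⌊7.88790/2⌋ = 3; lat ⌊1.71912/1⌋ = 1.
Subsquare: lon ⌊1.88790/0.0833333⌋ = 22 → w; lat ⌊0.71912/0.0416667⌋ = 17 → r.
Extended square: lon ⌊0.05457/0.00833333⌋ = 6; lat ⌊0.01079/0.00416667⌋ = 2.

FB31wr62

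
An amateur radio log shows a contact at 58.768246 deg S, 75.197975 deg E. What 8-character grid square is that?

MD71of35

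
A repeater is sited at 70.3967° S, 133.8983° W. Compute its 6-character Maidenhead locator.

Shift to the Maidenhead origin (180°W, 90°S): lon 46.1017, lat 19.6033.
Field: lon ⌊46.1017/20⌋ = 2 → C; lat ⌊19.6033/10⌋ = 1 → B.
Square: lon ⌊6.1017/2⌋ = 3; lat ⌊9.6033/1⌋ = 9.
Subsquare: lon ⌊0.1017/0.0833333⌋ = 1 → b; lat ⌊0.6033/0.0416667⌋ = 14 → o.

CB39bo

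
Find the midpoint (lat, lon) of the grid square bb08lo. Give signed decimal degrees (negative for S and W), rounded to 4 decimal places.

-71.3958, -159.0417

Field B=1, B=1: +1·20° lon, +1·10° lat → SW at lon -160°, lat -80°.
Square 0, 8: +0·2° lon, +8·1° lat → SW at lon -160°, lat -72°.
Subsquare l=11, o=14: +11·0.0833333° lon, +14·0.0416667° lat → SW at lon -159.083°, lat -71.4167°.
Cell spans 0.0833333° lon × 0.0416667° lat. Centre is SW corner plus half of each.
latitude -71.3958, longitude -159.0417.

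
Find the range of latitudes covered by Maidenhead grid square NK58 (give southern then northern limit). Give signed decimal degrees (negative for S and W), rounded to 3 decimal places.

18.000, 19.000

Field N=13, K=10: +13·20° lon, +10·10° lat → SW at lon 80°, lat 10°.
Square 5, 8: +5·2° lon, +8·1° lat → SW at lon 90°, lat 18°.
Cell spans 2° lon × 1° lat.
south 18.000, north 19.000.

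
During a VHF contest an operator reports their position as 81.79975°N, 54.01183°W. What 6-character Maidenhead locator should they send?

GR21xt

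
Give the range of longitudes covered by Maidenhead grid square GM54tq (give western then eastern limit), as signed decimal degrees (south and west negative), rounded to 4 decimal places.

-48.4167, -48.3333

Field G=6, M=12: +6·20° lon, +12·10° lat → SW at lon -60°, lat 30°.
Square 5, 4: +5·2° lon, +4·1° lat → SW at lon -50°, lat 34°.
Subsquare t=19, q=16: +19·0.0833333° lon, +16·0.0416667° lat → SW at lon -48.4167°, lat 34.6667°.
Cell spans 0.0833333° lon × 0.0416667° lat.
west -48.4167, east -48.3333.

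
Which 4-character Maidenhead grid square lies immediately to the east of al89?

AL99

Longitude square 8; +1 → 9.
The latitude characters are unchanged.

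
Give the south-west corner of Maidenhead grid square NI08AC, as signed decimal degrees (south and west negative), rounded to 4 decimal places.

-1.9167, 80.0000

Field N=13, I=8: +13·20° lon, +8·10° lat → SW at lon 80°, lat -10°.
Square 0, 8: +0·2° lon, +8·1° lat → SW at lon 80°, lat -2°.
Subsquare a=0, c=2: +0·0.0833333° lon, +2·0.0416667° lat → SW at lon 80°, lat -1.91667°.
latitude -1.9167, longitude 80.0000.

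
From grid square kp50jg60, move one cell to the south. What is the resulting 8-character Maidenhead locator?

KP50jf69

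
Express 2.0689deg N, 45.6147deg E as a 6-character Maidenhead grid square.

LJ22tb

Offset from 180°W / 90°S: lon 225.6147°, lat 92.0689°.
Field: lon ⌊225.6147/20⌋ = 11 → L; lat ⌊92.0689/10⌋ = 9 → J.
Square: lon ⌊5.6147/2⌋ = 2; lat ⌊2.0689/1⌋ = 2.
Subsquare: lon ⌊1.6147/0.0833333⌋ = 19 → t; lat ⌊0.0689/0.0416667⌋ = 1 → b.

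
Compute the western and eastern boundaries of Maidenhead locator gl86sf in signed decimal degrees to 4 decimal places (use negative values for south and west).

Field G=6, L=11: +6·20° lon, +11·10° lat → SW at lon -60°, lat 20°.
Square 8, 6: +8·2° lon, +6·1° lat → SW at lon -44°, lat 26°.
Subsquare s=18, f=5: +18·0.0833333° lon, +5·0.0416667° lat → SW at lon -42.5°, lat 26.2083°.
Cell spans 0.0833333° lon × 0.0416667° lat.
west -42.5000, east -42.4167.

-42.5000, -42.4167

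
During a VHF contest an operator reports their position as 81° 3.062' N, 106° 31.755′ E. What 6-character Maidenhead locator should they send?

OR31gb

Offset from 180°W / 90°S: lon 286.5292°, lat 171.0510°.
Field (20°×10°, letters A–R): lon ⌊286.5292/20⌋ = 14 → O; lat ⌊171.0510/10⌋ = 17 → R.
Square (2°×1°, digits 0–9): lon ⌊6.5292/2⌋ = 3; lat ⌊1.0510/1⌋ = 1.
Subsquare (5′×2.5′, letters a–x): lon ⌊0.5292/0.0833333⌋ = 6 → g; lat ⌊0.0510/0.0416667⌋ = 1 → b.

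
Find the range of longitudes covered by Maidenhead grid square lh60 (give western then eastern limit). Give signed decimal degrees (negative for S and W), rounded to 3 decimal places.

Field L=11, H=7: +11·20° lon, +7·10° lat → SW at lon 40°, lat -20°.
Square 6, 0: +6·2° lon, +0·1° lat → SW at lon 52°, lat -20°.
Cell spans 2° lon × 1° lat.
west 52.000, east 54.000.

52.000, 54.000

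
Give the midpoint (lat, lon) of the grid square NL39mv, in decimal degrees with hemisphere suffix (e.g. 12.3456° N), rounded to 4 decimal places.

29.8958° N, 87.0417° E

Field N=13, L=11: +13·20° lon, +11·10° lat → SW at lon 80°, lat 20°.
Square 3, 9: +3·2° lon, +9·1° lat → SW at lon 86°, lat 29°.
Subsquare m=12, v=21: +12·0.0833333° lon, +21·0.0416667° lat → SW at lon 87°, lat 29.875°.
Cell spans 0.0833333° lon × 0.0416667° lat. Centre is SW corner plus half of each.
latitude 29.8958° N, longitude 87.0417° E.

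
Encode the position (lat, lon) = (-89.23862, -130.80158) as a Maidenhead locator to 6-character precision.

CA40os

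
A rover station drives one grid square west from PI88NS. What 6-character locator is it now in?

PI88ms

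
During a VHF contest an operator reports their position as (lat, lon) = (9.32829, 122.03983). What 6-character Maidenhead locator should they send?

PJ19ah

Shift to the Maidenhead origin (180°W, 90°S): lon 302.0398, lat 99.3283.
Field: 302.0398/20 → 15 → P, 99.3283/10 → 9 → J; chars PJ.
Square: 2.0398/2 → 1, 9.3283/1 → 9; chars 19.
Subsquare: 0.0398/0.0833333 → 0 → a, 0.3283/0.0416667 → 7 → h; chars ah.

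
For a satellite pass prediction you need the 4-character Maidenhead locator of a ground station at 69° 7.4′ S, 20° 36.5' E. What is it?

Shift to the Maidenhead origin (180°W, 90°S): lon 200.61, lat 20.88.
Field: 200.61/20 → 10 → K, 20.88/10 → 2 → C; chars KC.
Square: 0.61/2 → 0, 0.88/1 → 0; chars 00.

KC00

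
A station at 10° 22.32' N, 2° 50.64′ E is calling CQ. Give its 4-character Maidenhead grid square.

JK10

Shift to the Maidenhead origin (180°W, 90°S): lon 182.84, lat 100.37.
Field (20°×10°, letters A–R): lon ⌊182.84/20⌋ = 9 → J; lat ⌊100.37/10⌋ = 10 → K.
Square (2°×1°, digits 0–9): lon ⌊2.84/2⌋ = 1; lat ⌊0.37/1⌋ = 0.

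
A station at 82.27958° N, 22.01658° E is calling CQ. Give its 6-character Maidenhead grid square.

KR12ag

Shift to the Maidenhead origin (180°W, 90°S): lon 202.0166, lat 172.2796.
Field: 202.0166/20 → 10 → K, 172.2796/10 → 17 → R; chars KR.
Square: 2.0166/2 → 1, 2.2796/1 → 2; chars 12.
Subsquare: 0.0166/0.0833333 → 0 → a, 0.2796/0.0416667 → 6 → g; chars ag.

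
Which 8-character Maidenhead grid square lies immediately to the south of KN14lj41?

KN14lj40

Latitude extended square 1; −1 → 0.
The longitude characters are unchanged.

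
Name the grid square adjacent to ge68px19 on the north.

Latitude extended square 9; +1 → 10, wraps to 0, carry into subsquare.
Latitude subsquare x = 23; +1 → 24, wraps to 0 = a, carry into square.
Latitude square 8; +1 → 9.
The longitude characters are unchanged.

GE69pa10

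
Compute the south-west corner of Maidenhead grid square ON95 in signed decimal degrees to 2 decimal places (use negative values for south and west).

45.00, 118.00

Field O=14, N=13: +14·20° lon, +13·10° lat → SW at lon 100°, lat 40°.
Square 9, 5: +9·2° lon, +5·1° lat → SW at lon 118°, lat 45°.
latitude 45.00, longitude 118.00.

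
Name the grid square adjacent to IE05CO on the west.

Longitude subsquare c = 2; −1 → 1 = b.
The latitude characters are unchanged.

IE05bo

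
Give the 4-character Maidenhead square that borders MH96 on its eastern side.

NH06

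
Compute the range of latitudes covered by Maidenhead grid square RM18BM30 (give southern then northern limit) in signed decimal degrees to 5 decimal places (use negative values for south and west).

Field R=17, M=12: +17·20° lon, +12·10° lat → SW at lon 160°, lat 30°.
Square 1, 8: +1·2° lon, +8·1° lat → SW at lon 162°, lat 38°.
Subsquare b=1, m=12: +1·0.0833333° lon, +12·0.0416667° lat → SW at lon 162.083°, lat 38.5°.
Extended square 3, 0: +3·0.00833333° lon, +0·0.00416667° lat → SW at lon 162.108°, lat 38.5°.
Cell spans 0.00833333° lon × 0.00416667° lat.
south 38.50000, north 38.50417.

38.50000, 38.50417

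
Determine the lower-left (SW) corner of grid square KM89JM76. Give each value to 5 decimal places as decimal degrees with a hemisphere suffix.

Field K=10, M=12: +10·20° lon, +12·10° lat → SW at lon 20°, lat 30°.
Square 8, 9: +8·2° lon, +9·1° lat → SW at lon 36°, lat 39°.
Subsquare j=9, m=12: +9·0.0833333° lon, +12·0.0416667° lat → SW at lon 36.75°, lat 39.5°.
Extended square 7, 6: +7·0.00833333° lon, +6·0.00416667° lat → SW at lon 36.8083°, lat 39.525°.
latitude 39.52500° N, longitude 36.80833° E.

39.52500° N, 36.80833° E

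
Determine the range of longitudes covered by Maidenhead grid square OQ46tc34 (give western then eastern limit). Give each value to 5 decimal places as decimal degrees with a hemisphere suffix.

Field O=14, Q=16: +14·20° lon, +16·10° lat → SW at lon 100°, lat 70°.
Square 4, 6: +4·2° lon, +6·1° lat → SW at lon 108°, lat 76°.
Subsquare t=19, c=2: +19·0.0833333° lon, +2·0.0416667° lat → SW at lon 109.583°, lat 76.0833°.
Extended square 3, 4: +3·0.00833333° lon, +4·0.00416667° lat → SW at lon 109.608°, lat 76.1°.
Cell spans 0.00833333° lon × 0.00416667° lat.
west 109.60833° E, east 109.61667° E.

109.60833° E, 109.61667° E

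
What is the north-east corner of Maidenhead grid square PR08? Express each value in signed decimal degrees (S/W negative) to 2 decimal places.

Field P=15, R=17: +15·20° lon, +17·10° lat → SW at lon 120°, lat 80°.
Square 0, 8: +0·2° lon, +8·1° lat → SW at lon 120°, lat 88°.
Cell spans 2° lon × 1° lat. NE corner is SW corner plus one full cell.
latitude 89.00, longitude 122.00.

89.00, 122.00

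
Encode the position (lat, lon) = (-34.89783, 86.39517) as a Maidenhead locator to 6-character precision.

NF35ec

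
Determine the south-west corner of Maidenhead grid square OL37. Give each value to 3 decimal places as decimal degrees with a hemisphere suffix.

27.000° N, 106.000° E

Field O=14, L=11: +14·20° lon, +11·10° lat → SW at lon 100°, lat 20°.
Square 3, 7: +3·2° lon, +7·1° lat → SW at lon 106°, lat 27°.
latitude 27.000° N, longitude 106.000° E.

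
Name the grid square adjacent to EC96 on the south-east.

Longitude square 9; +1 → 10, wraps to 0, carry into field.
Longitude field E = 4; +1 → 5 = F.
Latitude square 6; −1 → 5.

FC05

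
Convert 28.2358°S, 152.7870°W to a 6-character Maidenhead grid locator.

BG31os

Add 180° to longitude and 90° to latitude: 27.2130, 61.7642.
Field: lon ⌊27.2130/20⌋ = 1 → B; lat ⌊61.7642/10⌋ = 6 → G.
Square: lon ⌊7.2130/2⌋ = 3; lat ⌊1.7642/1⌋ = 1.
Subsquare: lon ⌊1.2130/0.0833333⌋ = 14 → o; lat ⌊0.7642/0.0416667⌋ = 18 → s.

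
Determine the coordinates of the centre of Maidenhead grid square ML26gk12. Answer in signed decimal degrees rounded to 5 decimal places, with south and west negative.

26.42708, 64.51250

Field M=12, L=11: +12·20° lon, +11·10° lat → SW at lon 60°, lat 20°.
Square 2, 6: +2·2° lon, +6·1° lat → SW at lon 64°, lat 26°.
Subsquare g=6, k=10: +6·0.0833333° lon, +10·0.0416667° lat → SW at lon 64.5°, lat 26.4167°.
Extended square 1, 2: +1·0.00833333° lon, +2·0.00416667° lat → SW at lon 64.5083°, lat 26.425°.
Cell spans 0.00833333° lon × 0.00416667° lat. Centre is SW corner plus half of each.
latitude 26.42708, longitude 64.51250.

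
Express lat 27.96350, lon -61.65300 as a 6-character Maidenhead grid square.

FL97ex

Offset from 180°W / 90°S: lon 118.3470°, lat 117.9635°.
Field: 118.3470/20 → 5 → F, 117.9635/10 → 11 → L; chars FL.
Square: 18.3470/2 → 9, 7.9635/1 → 7; chars 97.
Subsquare: 0.3470/0.0833333 → 4 → e, 0.9635/0.0416667 → 23 → x; chars ex.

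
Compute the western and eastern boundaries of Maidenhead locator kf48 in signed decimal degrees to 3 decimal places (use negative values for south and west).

28.000, 30.000

Field K=10, F=5: +10·20° lon, +5·10° lat → SW at lon 20°, lat -40°.
Square 4, 8: +4·2° lon, +8·1° lat → SW at lon 28°, lat -32°.
Cell spans 2° lon × 1° lat.
west 28.000, east 30.000.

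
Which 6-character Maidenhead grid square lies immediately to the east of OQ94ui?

Longitude subsquare u = 20; +1 → 21 = v.
The latitude characters are unchanged.

OQ94vi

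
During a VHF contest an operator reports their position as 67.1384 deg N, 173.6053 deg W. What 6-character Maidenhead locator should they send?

Shift to the Maidenhead origin (180°W, 90°S): lon 6.3947, lat 157.1384.
Field: 6.3947/20 → 0 → A, 157.1384/10 → 15 → P; chars AP.
Square: 6.3947/2 → 3, 7.1384/1 → 7; chars 37.
Subsquare: 0.3947/0.0833333 → 4 → e, 0.1384/0.0416667 → 3 → d; chars ed.

AP37ed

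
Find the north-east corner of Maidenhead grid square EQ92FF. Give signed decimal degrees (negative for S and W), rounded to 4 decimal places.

72.2500, -81.5000

Field E=4, Q=16: +4·20° lon, +16·10° lat → SW at lon -100°, lat 70°.
Square 9, 2: +9·2° lon, +2·1° lat → SW at lon -82°, lat 72°.
Subsquare f=5, f=5: +5·0.0833333° lon, +5·0.0416667° lat → SW at lon -81.5833°, lat 72.2083°.
Cell spans 0.0833333° lon × 0.0416667° lat. NE corner is SW corner plus one full cell.
latitude 72.2500, longitude -81.5000.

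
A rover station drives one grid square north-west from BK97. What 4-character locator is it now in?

BK88

Longitude square 9; −1 → 8.
Latitude square 7; +1 → 8.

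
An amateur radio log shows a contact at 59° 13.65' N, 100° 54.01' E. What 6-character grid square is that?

OO09kf

Offset from 180°W / 90°S: lon 280.9002°, lat 149.2275°.
Field (20°×10°, letters A–R): 280.9002/20 → 14 → O, 149.2275/10 → 14 → O; chars OO.
Square (2°×1°, digits 0–9): 0.9002/2 → 0, 9.2275/1 → 9; chars 09.
Subsquare (5′×2.5′, letters a–x): 0.9002/0.0833333 → 10 → k, 0.2275/0.0416667 → 5 → f; chars kf.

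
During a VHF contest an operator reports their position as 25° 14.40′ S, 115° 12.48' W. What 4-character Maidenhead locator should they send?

Offset from 180°W / 90°S: lon 64.79°, lat 64.76°.
Field: 64.79/20 → 3 → D, 64.76/10 → 6 → G; chars DG.
Square: 4.79/2 → 2, 4.76/1 → 4; chars 24.

DG24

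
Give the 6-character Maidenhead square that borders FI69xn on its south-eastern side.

Longitude subsquare x = 23; +1 → 24, wraps to 0 = a, carry into square.
Longitude square 6; +1 → 7.
Latitude subsquare n = 13; −1 → 12 = m.

FI79am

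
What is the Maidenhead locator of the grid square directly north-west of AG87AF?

AG77xg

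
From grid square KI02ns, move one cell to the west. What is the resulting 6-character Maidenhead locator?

KI02ms

Longitude subsquare n = 13; −1 → 12 = m.
The latitude characters are unchanged.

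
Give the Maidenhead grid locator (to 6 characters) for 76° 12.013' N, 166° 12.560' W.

AQ66ve

Add 180° to longitude and 90° to latitude: 13.7907, 166.2002.
Field: lon ⌊13.7907/20⌋ = 0 → A; lat ⌊166.2002/10⌋ = 16 → Q.
Square: lon ⌊13.7907/2⌋ = 6; lat ⌊6.2002/1⌋ = 6.
Subsquare: lon ⌊1.7907/0.0833333⌋ = 21 → v; lat ⌊0.2002/0.0416667⌋ = 4 → e.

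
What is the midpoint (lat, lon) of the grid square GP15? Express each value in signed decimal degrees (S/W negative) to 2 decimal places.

65.50, -57.00

Field G=6, P=15: +6·20° lon, +15·10° lat → SW at lon -60°, lat 60°.
Square 1, 5: +1·2° lon, +5·1° lat → SW at lon -58°, lat 65°.
Cell spans 2° lon × 1° lat. Centre is SW corner plus half of each.
latitude 65.50, longitude -57.00.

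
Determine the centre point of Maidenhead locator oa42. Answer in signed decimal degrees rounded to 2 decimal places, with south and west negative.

-87.50, 109.00

Field O=14, A=0: +14·20° lon, +0·10° lat → SW at lon 100°, lat -90°.
Square 4, 2: +4·2° lon, +2·1° lat → SW at lon 108°, lat -88°.
Cell spans 2° lon × 1° lat. Centre is SW corner plus half of each.
latitude -87.50, longitude 109.00.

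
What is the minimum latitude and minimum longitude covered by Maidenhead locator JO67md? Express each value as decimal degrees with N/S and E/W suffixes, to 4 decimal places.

Field J=9, O=14: +9·20° lon, +14·10° lat → SW at lon 0°, lat 50°.
Square 6, 7: +6·2° lon, +7·1° lat → SW at lon 12°, lat 57°.
Subsquare m=12, d=3: +12·0.0833333° lon, +3·0.0416667° lat → SW at lon 13°, lat 57.125°.
latitude 57.1250° N, longitude 13.0000° E.

57.1250° N, 13.0000° E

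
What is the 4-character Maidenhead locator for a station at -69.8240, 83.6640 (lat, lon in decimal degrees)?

NC10

Shift to the Maidenhead origin (180°W, 90°S): lon 263.66, lat 20.18.
Field: lon ⌊263.66/20⌋ = 13 → N; lat ⌊20.18/10⌋ = 2 → C.
Square: lon ⌊3.66/2⌋ = 1; lat ⌊0.18/1⌋ = 0.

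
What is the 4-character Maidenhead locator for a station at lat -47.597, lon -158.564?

Offset from 180°W / 90°S: lon 21.44°, lat 42.40°.
Field (20°×10°, letters A–R): lon ⌊21.44/20⌋ = 1 → B; lat ⌊42.40/10⌋ = 4 → E.
Square (2°×1°, digits 0–9): lon ⌊1.44/2⌋ = 0; lat ⌊2.40/1⌋ = 2.

BE02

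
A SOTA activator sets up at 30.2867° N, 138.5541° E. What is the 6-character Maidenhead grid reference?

PM90gg

Offset from 180°W / 90°S: lon 318.5541°, lat 120.2867°.
Field: lon ⌊318.5541/20⌋ = 15 → P; lat ⌊120.2867/10⌋ = 12 → M.
Square: lon ⌊18.5541/2⌋ = 9; lat ⌊0.2867/1⌋ = 0.
Subsquare: lon ⌊0.5541/0.0833333⌋ = 6 → g; lat ⌊0.2867/0.0416667⌋ = 6 → g.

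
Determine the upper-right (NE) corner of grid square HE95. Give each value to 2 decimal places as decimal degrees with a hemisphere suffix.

Field H=7, E=4: +7·20° lon, +4·10° lat → SW at lon -40°, lat -50°.
Square 9, 5: +9·2° lon, +5·1° lat → SW at lon -22°, lat -45°.
Cell spans 2° lon × 1° lat. NE corner is SW corner plus one full cell.
latitude 44.00° S, longitude 20.00° W.

44.00° S, 20.00° W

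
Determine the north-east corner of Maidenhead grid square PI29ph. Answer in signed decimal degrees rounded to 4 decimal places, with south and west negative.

Field P=15, I=8: +15·20° lon, +8·10° lat → SW at lon 120°, lat -10°.
Square 2, 9: +2·2° lon, +9·1° lat → SW at lon 124°, lat -1°.
Subsquare p=15, h=7: +15·0.0833333° lon, +7·0.0416667° lat → SW at lon 125.25°, lat -0.708333°.
Cell spans 0.0833333° lon × 0.0416667° lat. NE corner is SW corner plus one full cell.
latitude -0.6667, longitude 125.3333.

-0.6667, 125.3333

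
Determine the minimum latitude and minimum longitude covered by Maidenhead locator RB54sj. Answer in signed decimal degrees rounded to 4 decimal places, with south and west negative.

-75.6250, 171.5000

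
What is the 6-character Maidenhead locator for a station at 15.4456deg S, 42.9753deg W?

GH84mn

Add 180° to longitude and 90° to latitude: 137.0247, 74.5544.
Field: lon ⌊137.0247/20⌋ = 6 → G; lat ⌊74.5544/10⌋ = 7 → H.
Square: lon ⌊17.0247/2⌋ = 8; lat ⌊4.5544/1⌋ = 4.
Subsquare: lon ⌊1.0247/0.0833333⌋ = 12 → m; lat ⌊0.5544/0.0416667⌋ = 13 → n.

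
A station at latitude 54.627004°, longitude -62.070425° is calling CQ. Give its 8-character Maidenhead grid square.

FO84xp10

Shift to the Maidenhead origin (180°W, 90°S): lon 117.92957, lat 144.62700.
Field: 117.92957/20 → 5 → F, 144.62700/10 → 14 → O; chars FO.
Square: 17.92957/2 → 8, 4.62700/1 → 4; chars 84.
Subsquare: 1.92957/0.0833333 → 23 → x, 0.62700/0.0416667 → 15 → p; chars xp.
Extended square: 0.01291/0.00833333 → 1, 0.00200/0.00416667 → 0; chars 10.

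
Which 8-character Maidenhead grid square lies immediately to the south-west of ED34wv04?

Longitude extended square 0; −1 → -1, wraps to 9, carry into subsquare.
Longitude subsquare w = 22; −1 → 21 = v.
Latitude extended square 4; −1 → 3.

ED34vv93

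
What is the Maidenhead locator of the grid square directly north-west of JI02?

Longitude square 0; −1 → -1, wraps to 9, carry into field.
Longitude field J = 9; −1 → 8 = I.
Latitude square 2; +1 → 3.

II93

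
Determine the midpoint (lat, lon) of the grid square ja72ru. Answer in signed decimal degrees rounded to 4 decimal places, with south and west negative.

Field J=9, A=0: +9·20° lon, +0·10° lat → SW at lon 0°, lat -90°.
Square 7, 2: +7·2° lon, +2·1° lat → SW at lon 14°, lat -88°.
Subsquare r=17, u=20: +17·0.0833333° lon, +20·0.0416667° lat → SW at lon 15.4167°, lat -87.1667°.
Cell spans 0.0833333° lon × 0.0416667° lat. Centre is SW corner plus half of each.
latitude -87.1458, longitude 15.4583.

-87.1458, 15.4583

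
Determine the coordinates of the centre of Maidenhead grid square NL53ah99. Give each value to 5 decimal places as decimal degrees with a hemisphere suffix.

Field N=13, L=11: +13·20° lon, +11·10° lat → SW at lon 80°, lat 20°.
Square 5, 3: +5·2° lon, +3·1° lat → SW at lon 90°, lat 23°.
Subsquare a=0, h=7: +0·0.0833333° lon, +7·0.0416667° lat → SW at lon 90°, lat 23.2917°.
Extended square 9, 9: +9·0.00833333° lon, +9·0.00416667° lat → SW at lon 90.075°, lat 23.3292°.
Cell spans 0.00833333° lon × 0.00416667° lat. Centre is SW corner plus half of each.
latitude 23.33125° N, longitude 90.07917° E.

23.33125° N, 90.07917° E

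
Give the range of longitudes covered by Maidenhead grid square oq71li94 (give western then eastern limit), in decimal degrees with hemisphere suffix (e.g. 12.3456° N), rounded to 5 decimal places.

Field O=14, Q=16: +14·20° lon, +16·10° lat → SW at lon 100°, lat 70°.
Square 7, 1: +7·2° lon, +1·1° lat → SW at lon 114°, lat 71°.
Subsquare l=11, i=8: +11·0.0833333° lon, +8·0.0416667° lat → SW at lon 114.917°, lat 71.3333°.
Extended square 9, 4: +9·0.00833333° lon, +4·0.00416667° lat → SW at lon 114.992°, lat 71.35°.
Cell spans 0.00833333° lon × 0.00416667° lat.
west 114.99167° E, east 115.00000° E.

114.99167° E, 115.00000° E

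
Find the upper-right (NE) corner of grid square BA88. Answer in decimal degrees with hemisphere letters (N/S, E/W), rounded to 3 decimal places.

81.000° S, 142.000° W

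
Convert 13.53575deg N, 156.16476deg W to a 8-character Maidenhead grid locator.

Offset from 180°W / 90°S: lon 23.83524°, lat 103.53575°.
Field: lon ⌊23.83524/20⌋ = 1 → B; lat ⌊103.53575/10⌋ = 10 → K.
Square: lon ⌊3.83524/2⌋ = 1; lat ⌊3.53575/1⌋ = 3.
Subsquare: lon ⌊1.83524/0.0833333⌋ = 22 → w; lat ⌊0.53575/0.0416667⌋ = 12 → m.
Extended square: lon ⌊0.00191/0.00833333⌋ = 0; lat ⌊0.03575/0.00416667⌋ = 8.

BK13wm08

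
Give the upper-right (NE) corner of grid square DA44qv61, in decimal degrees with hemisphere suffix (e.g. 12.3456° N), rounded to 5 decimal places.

85.11667° S, 110.60833° W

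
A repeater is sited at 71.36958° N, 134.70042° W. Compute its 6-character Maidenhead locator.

Shift to the Maidenhead origin (180°W, 90°S): lon 45.2996, lat 161.3696.
Field (20°×10°, letters A–R): 45.2996/20 → 2 → C, 161.3696/10 → 16 → Q; chars CQ.
Square (2°×1°, digits 0–9): 5.2996/2 → 2, 1.3696/1 → 1; chars 21.
Subsquare (5′×2.5′, letters a–x): 1.2996/0.0833333 → 15 → p, 0.3696/0.0416667 → 8 → i; chars pi.

CQ21pi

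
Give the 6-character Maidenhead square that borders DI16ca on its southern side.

DI15cx

Latitude subsquare a = 0; −1 → -1, wraps to 23 = x, carry into square.
Latitude square 6; −1 → 5.
The longitude characters are unchanged.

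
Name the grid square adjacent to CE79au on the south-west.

CE69xt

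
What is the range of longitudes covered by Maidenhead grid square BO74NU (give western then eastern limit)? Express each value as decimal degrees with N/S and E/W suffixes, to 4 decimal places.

144.9167° W, 144.8333° W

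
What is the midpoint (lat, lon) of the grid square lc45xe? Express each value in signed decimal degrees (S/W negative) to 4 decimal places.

Field L=11, C=2: +11·20° lon, +2·10° lat → SW at lon 40°, lat -70°.
Square 4, 5: +4·2° lon, +5·1° lat → SW at lon 48°, lat -65°.
Subsquare x=23, e=4: +23·0.0833333° lon, +4·0.0416667° lat → SW at lon 49.9167°, lat -64.8333°.
Cell spans 0.0833333° lon × 0.0416667° lat. Centre is SW corner plus half of each.
latitude -64.8125, longitude 49.9583.

-64.8125, 49.9583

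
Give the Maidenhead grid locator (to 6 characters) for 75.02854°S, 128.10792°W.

Add 180° to longitude and 90° to latitude: 51.8921, 14.9715.
Field (20°×10°, letters A–R): 51.8921/20 → 2 → C, 14.9715/10 → 1 → B; chars CB.
Square (2°×1°, digits 0–9): 11.8921/2 → 5, 4.9715/1 → 4; chars 54.
Subsquare (5′×2.5′, letters a–x): 1.8921/0.0833333 → 22 → w, 0.9715/0.0416667 → 23 → x; chars wx.

CB54wx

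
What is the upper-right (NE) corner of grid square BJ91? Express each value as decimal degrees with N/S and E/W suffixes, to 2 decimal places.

2.00° N, 140.00° W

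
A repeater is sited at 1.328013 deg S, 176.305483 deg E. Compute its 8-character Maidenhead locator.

RI88dq61

Add 180° to longitude and 90° to latitude: 356.30548, 88.67199.
Field: lon ⌊356.30548/20⌋ = 17 → R; lat ⌊88.67199/10⌋ = 8 → I.
Square: lon ⌊16.30548/2⌋ = 8; lat ⌊8.67199/1⌋ = 8.
Subsquare: lon ⌊0.30548/0.0833333⌋ = 3 → d; lat ⌊0.67199/0.0416667⌋ = 16 → q.
Extended square: lon ⌊0.05548/0.00833333⌋ = 6; lat ⌊0.00532/0.00416667⌋ = 1.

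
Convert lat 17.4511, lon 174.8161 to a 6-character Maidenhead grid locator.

Offset from 180°W / 90°S: lon 354.8161°, lat 107.4511°.
Field: 354.8161/20 → 17 → R, 107.4511/10 → 10 → K; chars RK.
Square: 14.8161/2 → 7, 7.4511/1 → 7; chars 77.
Subsquare: 0.8161/0.0833333 → 9 → j, 0.4511/0.0416667 → 10 → k; chars jk.

RK77jk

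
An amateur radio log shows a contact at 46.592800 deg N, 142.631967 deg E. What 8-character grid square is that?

QN16ho52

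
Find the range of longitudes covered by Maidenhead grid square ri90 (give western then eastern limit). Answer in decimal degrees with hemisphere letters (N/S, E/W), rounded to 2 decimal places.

Field R=17, I=8: +17·20° lon, +8·10° lat → SW at lon 160°, lat -10°.
Square 9, 0: +9·2° lon, +0·1° lat → SW at lon 178°, lat -10°.
Cell spans 2° lon × 1° lat.
west 178.00° E, east 180.00° E.

178.00° E, 180.00° E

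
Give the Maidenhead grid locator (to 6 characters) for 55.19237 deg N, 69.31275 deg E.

MO45pe

Shift to the Maidenhead origin (180°W, 90°S): lon 249.3127, lat 145.1924.
Field (20°×10°, letters A–R): 249.3127/20 → 12 → M, 145.1924/10 → 14 → O; chars MO.
Square (2°×1°, digits 0–9): 9.3127/2 → 4, 5.1924/1 → 5; chars 45.
Subsquare (5′×2.5′, letters a–x): 1.3127/0.0833333 → 15 → p, 0.1924/0.0416667 → 4 → e; chars pe.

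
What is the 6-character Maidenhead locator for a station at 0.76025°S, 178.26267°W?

AI09uf

Offset from 180°W / 90°S: lon 1.7373°, lat 89.2398°.
Field: 1.7373/20 → 0 → A, 89.2398/10 → 8 → I; chars AI.
Square: 1.7373/2 → 0, 9.2398/1 → 9; chars 09.
Subsquare: 1.7373/0.0833333 → 20 → u, 0.2398/0.0416667 → 5 → f; chars uf.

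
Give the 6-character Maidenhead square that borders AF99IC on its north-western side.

AF99hd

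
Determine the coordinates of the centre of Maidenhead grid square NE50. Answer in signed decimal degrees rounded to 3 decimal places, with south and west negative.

-49.500, 91.000

Field N=13, E=4: +13·20° lon, +4·10° lat → SW at lon 80°, lat -50°.
Square 5, 0: +5·2° lon, +0·1° lat → SW at lon 90°, lat -50°.
Cell spans 2° lon × 1° lat. Centre is SW corner plus half of each.
latitude -49.500, longitude 91.000.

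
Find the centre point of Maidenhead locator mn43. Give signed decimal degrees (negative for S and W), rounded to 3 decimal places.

43.500, 69.000

Field M=12, N=13: +12·20° lon, +13·10° lat → SW at lon 60°, lat 40°.
Square 4, 3: +4·2° lon, +3·1° lat → SW at lon 68°, lat 43°.
Cell spans 2° lon × 1° lat. Centre is SW corner plus half of each.
latitude 43.500, longitude 69.000.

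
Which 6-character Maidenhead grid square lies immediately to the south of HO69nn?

Latitude subsquare n = 13; −1 → 12 = m.
The longitude characters are unchanged.

HO69nm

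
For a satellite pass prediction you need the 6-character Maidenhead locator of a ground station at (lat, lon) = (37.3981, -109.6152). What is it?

DM57ej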